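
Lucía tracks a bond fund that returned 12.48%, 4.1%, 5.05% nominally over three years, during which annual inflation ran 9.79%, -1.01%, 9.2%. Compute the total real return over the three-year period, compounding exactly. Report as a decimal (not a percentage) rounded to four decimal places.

Nominal growth factor = 1.1248 × 1.0410 × 1.0505 = 1.230048
Price-level growth factor = 1.0979 × 0.9899 × 1.0920 = 1.186798
Real growth factor = 1.230048 / 1.186798 = 1.036443
Total real return = 1.036443 − 1 → 0.0364.

0.0364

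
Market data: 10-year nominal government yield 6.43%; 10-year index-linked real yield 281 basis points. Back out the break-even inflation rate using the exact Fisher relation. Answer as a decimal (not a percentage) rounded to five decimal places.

0.03521

(1 + π) = (1 + i)/(1 + r) = 1.06430 / 1.02810 = 1.035211
Break-even inflation = 1.035211 − 1 → 0.03521.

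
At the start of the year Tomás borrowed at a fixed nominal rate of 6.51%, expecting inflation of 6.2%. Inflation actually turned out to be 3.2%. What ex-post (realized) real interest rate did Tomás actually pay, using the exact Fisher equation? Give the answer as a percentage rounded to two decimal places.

3.21%

Ex-post: (1 + 0.0651)/(1 + 0.0320) − 1 = 3.2074%
So the realized real rate is 3.21%.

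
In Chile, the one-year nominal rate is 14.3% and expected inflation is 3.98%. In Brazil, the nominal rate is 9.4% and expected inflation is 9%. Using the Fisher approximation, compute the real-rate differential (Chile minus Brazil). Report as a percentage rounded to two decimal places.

Chile: 14.3% − 3.98% = 10.320%
Brazil: 9.4% − 9% = 0.400%
Differential = 9.920% → 9.92%.

9.92%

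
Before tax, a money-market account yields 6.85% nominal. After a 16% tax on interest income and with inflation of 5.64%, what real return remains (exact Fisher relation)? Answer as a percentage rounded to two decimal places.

After-tax nominal return = 6.85% × (1 − 0.16) = 5.7540%.
1 + r = 1.05754 / 1.05640 = 1.001079
After-tax real rate = 1.001079 − 1 → 0.11%.

0.11%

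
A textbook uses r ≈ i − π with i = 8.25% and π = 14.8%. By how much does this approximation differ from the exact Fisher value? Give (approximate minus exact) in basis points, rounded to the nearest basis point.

-84 basis points

Approximate: r ≈ 8.250% − 14.800% = -6.5500%
Exact: (1 + 0.0825)/(1 + 0.1480) − 1 = -5.7056%
Error = -6.5500% − (-5.7056%) = -0.8444% → -84 basis points.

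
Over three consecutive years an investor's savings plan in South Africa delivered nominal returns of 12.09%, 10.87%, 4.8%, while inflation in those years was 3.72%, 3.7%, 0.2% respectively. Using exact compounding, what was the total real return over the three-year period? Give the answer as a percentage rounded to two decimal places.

20.85%

Nominal growth factor = 1.1209 × 1.1087 × 1.0480 = 1.302393
Price-level growth factor = 1.0372 × 1.0370 × 1.0020 = 1.077728
Real growth factor = 1.302393 / 1.077728 = 1.208463
Total real return = 1.208463 − 1 → 20.85%.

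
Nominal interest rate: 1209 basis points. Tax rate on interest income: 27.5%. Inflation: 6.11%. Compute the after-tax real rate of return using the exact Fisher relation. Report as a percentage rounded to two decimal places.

After-tax nominal return = 12.09% × (1 − 0.275) = 8.76525%.
1 + r = 1.0876525 / 1.06110 = 1.025024
After-tax real rate = 1.025024 − 1 → 2.50%.

2.50%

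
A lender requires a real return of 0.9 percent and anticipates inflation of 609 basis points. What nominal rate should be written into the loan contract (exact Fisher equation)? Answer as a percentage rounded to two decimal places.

(1 + i) = (1 + r)(1 + π) = 1.00900 × 1.06090 = 1.0704481
i = 1.0704481 − 1, so the required nominal rate is 7.04%.

7.04%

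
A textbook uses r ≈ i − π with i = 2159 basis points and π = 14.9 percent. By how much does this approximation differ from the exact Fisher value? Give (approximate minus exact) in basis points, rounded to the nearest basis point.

Approximate: r ≈ 21.590% − 14.900% = 6.6900%
Exact: (1 + 0.2159)/(1 + 0.1490) − 1 = 5.8225%
Error = 6.6900% − 5.8225% = 0.8675% → 87 basis points.

87 basis points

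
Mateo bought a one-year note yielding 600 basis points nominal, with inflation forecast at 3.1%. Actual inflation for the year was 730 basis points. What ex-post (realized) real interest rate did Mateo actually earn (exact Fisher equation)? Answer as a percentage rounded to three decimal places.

-1.212%

Ex-post: (1 + 0.0600)/(1 + 0.0730) − 1 = -1.2116%
So the realized real rate is -1.212%.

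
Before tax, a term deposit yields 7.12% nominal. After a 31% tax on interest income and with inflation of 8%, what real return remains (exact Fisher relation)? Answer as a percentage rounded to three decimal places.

-2.859%

After-tax nominal return = 7.12% × (1 − 0.31) = 4.9128%.
1 + r = 1.049128 / 1.08000 = 0.9714148
After-tax real rate = 0.9714148 − 1 → -2.859%.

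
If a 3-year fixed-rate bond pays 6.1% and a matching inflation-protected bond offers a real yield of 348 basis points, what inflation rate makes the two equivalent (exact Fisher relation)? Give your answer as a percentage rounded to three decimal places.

2.532%

(1 + π) = (1 + i)/(1 + r) = 1.06100 / 1.03480 = 1.025319
Break-even inflation = 1.025319 − 1 → 2.532%.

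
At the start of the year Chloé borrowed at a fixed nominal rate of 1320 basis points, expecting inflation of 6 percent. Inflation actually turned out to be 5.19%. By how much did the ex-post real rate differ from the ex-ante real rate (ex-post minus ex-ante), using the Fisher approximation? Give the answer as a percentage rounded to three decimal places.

Ex-ante: 13.2% − 6% = 7.200%
Ex-post: 13.2% − 5.19% = 8.010%
Difference (ex-post − ex-ante) = 0.8100% → 0.810%.

0.810%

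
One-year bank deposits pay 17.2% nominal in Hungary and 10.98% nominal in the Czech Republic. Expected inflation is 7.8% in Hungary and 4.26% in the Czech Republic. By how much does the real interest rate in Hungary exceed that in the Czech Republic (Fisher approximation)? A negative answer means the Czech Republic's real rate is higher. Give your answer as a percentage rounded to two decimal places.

2.68%

Hungary: 17.2% − 7.8% = 9.400%
The Czech Republic: 10.98% − 4.26% = 6.720%
Differential = 2.680% → 2.68%.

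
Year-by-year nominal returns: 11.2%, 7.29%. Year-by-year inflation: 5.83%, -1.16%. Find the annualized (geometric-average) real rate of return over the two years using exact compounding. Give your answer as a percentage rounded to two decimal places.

Compound the nominal returns: 1.1120 × 1.0729 = 1.19306480.
Compound inflation: 1.0583 × 0.9884 = 1.04602372.
Deflate: 1.19306480 / 1.04602372 = 1.14057146.
Annualized real rate = 1.14057146^(1/2) − 1 = 6.7975% → 6.80%.

6.80%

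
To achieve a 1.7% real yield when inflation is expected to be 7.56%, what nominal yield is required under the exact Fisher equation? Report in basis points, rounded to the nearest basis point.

939 basis points

(1 + i) = (1 + r)(1 + π) = 1.01700 × 1.07560 = 1.0938852
i = 1.0938852 − 1, so the required nominal rate is 939 basis points.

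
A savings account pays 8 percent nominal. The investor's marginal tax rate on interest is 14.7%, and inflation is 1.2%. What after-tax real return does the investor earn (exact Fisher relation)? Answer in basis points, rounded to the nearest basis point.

556 basis points

After-tax nominal return = 8% × (1 − 0.147) = 6.8240%.
1 + r = 1.06824 / 1.01200 = 1.055573
After-tax real rate = 1.055573 − 1 → 556 basis points.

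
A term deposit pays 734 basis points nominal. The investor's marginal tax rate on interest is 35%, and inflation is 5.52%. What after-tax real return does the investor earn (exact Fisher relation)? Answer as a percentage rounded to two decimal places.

-0.71%

After-tax nominal return = 7.34% × (1 − 0.35) = 4.7710%.
1 + r = 1.04771 / 1.05520 = 0.992902
After-tax real rate = 0.992902 − 1 → -0.71%.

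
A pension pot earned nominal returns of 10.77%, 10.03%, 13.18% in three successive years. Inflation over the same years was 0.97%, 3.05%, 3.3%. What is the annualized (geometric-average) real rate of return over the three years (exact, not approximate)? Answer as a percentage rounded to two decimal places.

Compound the nominal returns: 1.1077 × 1.1003 × 1.1318 = 1.37944045.
Compound inflation: 1.0097 × 1.0305 × 1.0330 = 1.07483221.
Deflate: 1.37944045 / 1.07483221 = 1.28340074.
Annualized real rate = 1.28340074^(1/3) − 1 = 8.6728% → 8.67%.

8.67%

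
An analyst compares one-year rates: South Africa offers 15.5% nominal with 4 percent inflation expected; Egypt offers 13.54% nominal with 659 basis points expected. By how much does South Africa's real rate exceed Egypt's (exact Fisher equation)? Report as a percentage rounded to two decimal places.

South Africa: (1 + 0.1550)/(1 + 0.0400) − 1 = 11.0577%
Egypt: (1 + 0.1354)/(1 + 0.0659) − 1 = 6.5203%
Differential = 11.0577% − 6.5203% = 4.5374% → 4.54%.

4.54%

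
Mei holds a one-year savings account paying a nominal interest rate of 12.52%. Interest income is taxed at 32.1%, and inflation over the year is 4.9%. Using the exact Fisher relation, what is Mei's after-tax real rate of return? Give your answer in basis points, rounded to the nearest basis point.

After-tax nominal return = 12.52% × (1 − 0.321) = 8.50108%.
1 + r = 1.0850108 / 1.04900 = 1.034329
After-tax real rate = 1.034329 − 1 → 343 basis points.

343 basis points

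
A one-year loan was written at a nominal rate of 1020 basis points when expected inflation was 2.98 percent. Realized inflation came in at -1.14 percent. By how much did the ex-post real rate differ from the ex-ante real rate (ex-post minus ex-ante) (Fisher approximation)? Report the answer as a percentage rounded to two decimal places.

Ex-ante: 10.2% − 2.98% = 7.220%
Ex-post: 10.2% − (-1.14%) = 11.340%
Difference (ex-post − ex-ante) = 4.1200% → 4.12%.

4.12%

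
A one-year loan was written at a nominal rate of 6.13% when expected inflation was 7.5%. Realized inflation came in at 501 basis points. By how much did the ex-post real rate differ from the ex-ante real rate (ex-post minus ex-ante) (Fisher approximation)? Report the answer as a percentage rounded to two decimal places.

2.49%

Ex-ante: 6.13% − 7.5% = -1.370%
Ex-post: 6.13% − 5.01% = 1.120%
Difference (ex-post − ex-ante) = 2.4900% → 2.49%.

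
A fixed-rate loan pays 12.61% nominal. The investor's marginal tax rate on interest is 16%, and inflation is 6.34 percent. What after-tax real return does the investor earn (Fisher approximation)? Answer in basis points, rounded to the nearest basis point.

425 basis points

After-tax nominal return = 12.61% × (1 − 0.16) = 10.5924%.
r ≈ 10.5924% − 6.34% → 425 basis points.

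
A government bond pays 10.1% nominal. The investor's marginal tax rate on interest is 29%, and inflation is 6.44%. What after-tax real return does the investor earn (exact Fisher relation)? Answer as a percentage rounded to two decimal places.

0.69%

After-tax nominal return = 10.1% × (1 − 0.29) = 7.1710%.
1 + r = 1.07171 / 1.06440 = 1.006868
After-tax real rate = 1.006868 − 1 → 0.69%.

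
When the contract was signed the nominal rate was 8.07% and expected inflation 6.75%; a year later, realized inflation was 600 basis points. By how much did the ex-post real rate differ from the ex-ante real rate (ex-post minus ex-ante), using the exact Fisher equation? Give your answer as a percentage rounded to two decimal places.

0.72%

Ex-ante: (1 + 0.0807)/(1 + 0.0675) − 1 = 1.2365%
Ex-post: (1 + 0.0807)/(1 + 0.0600) − 1 = 1.9528%
Difference (ex-post − ex-ante) = 0.7163% → 0.72%.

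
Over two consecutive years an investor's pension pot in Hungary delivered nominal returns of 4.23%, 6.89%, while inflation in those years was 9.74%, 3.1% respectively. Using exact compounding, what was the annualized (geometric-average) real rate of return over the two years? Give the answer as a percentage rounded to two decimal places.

-0.77%

Nominal growth factor = 1.0423 × 1.0689 = 1.11411447
Price-level growth factor = 1.0974 × 1.0310 = 1.13141940
Real growth factor = 1.11411447 / 1.13141940 = 0.98470511
Annualized real rate = 0.98470511^(1/2) − 1 = -0.7677% → -0.77%.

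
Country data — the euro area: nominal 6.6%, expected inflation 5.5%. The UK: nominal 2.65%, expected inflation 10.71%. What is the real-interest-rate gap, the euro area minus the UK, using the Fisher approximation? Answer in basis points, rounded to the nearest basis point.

The euro area: 6.6% − 5.5% = 1.100%
The UK: 2.65% − 10.71% = -8.060%
Differential = 9.160% → 916 basis points.

916 basis points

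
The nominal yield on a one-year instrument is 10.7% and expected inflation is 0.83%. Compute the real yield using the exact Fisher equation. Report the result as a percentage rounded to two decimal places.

9.79%

By the Fisher equation, 1 + r = (1 + i)/(1 + π).
1 + r = 1.10700 / 1.00830 = 1.097888
r = 1.097888 − 1 = 9.7888%, i.e. 9.79%.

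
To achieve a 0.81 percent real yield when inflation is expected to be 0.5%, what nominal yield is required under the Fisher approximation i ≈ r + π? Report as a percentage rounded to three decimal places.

1.310%

i ≈ r + π = 0.81% + 0.5% = 1.310%.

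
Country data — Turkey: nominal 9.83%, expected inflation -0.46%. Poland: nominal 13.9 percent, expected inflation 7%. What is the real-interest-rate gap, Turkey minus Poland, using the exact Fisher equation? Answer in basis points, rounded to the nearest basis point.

389 basis points

Turkey: (1 + 0.0983)/(1 − 0.0046) − 1 = 10.3376%
Poland: (1 + 0.1390)/(1 + 0.0700) − 1 = 6.4486%
Differential = 10.3376% − 6.4486% = 3.8890% → 389 basis points.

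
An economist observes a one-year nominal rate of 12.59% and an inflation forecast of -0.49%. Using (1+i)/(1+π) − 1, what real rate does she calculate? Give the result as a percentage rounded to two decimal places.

13.14%

By the Fisher identity, 1 + r = (1 + i)/(1 + π).
1 + r = 1.12590 / 0.99510 = 1.131444
r = 1.131444 − 1 = 13.1444%, i.e. 13.14%.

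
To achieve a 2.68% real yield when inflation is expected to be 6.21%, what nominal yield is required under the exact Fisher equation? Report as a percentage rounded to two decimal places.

(1 + i) = (1 + r)(1 + π) = 1.02680 × 1.06210 = 1.09056428
i = 1.09056428 − 1, so the required nominal rate is 9.06%.

9.06%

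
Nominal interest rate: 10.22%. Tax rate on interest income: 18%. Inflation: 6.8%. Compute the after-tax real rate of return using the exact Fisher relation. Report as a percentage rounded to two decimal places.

1.48%

After-tax nominal return = 10.22% × (1 − 0.18) = 8.3804%.
1 + r = 1.083804 / 1.06800 = 1.014798
After-tax real rate = 1.014798 − 1 → 1.48%.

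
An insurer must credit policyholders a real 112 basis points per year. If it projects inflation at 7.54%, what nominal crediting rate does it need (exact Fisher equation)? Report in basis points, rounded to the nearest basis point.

874 basis points

(1 + i) = (1 + r)(1 + π) = 1.01120 × 1.07540 = 1.08744448
i = 1.08744448 − 1, so the required nominal rate is 874 basis points.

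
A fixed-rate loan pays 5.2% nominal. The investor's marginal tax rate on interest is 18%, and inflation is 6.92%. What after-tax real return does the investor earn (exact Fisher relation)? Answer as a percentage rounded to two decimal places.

After-tax nominal return = 5.2% × (1 − 0.18) = 4.2640%.
1 + r = 1.04264 / 1.06920 = 0.975159
After-tax real rate = 0.975159 − 1 → -2.48%.

-2.48%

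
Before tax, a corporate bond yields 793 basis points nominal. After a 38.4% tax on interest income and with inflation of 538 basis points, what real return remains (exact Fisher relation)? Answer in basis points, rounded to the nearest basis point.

-47 basis points

After-tax nominal return = 7.93% × (1 − 0.384) = 4.88488%.
1 + r = 1.0488488 / 1.05380 = 0.995302
After-tax real rate = 0.995302 − 1 → -47 basis points.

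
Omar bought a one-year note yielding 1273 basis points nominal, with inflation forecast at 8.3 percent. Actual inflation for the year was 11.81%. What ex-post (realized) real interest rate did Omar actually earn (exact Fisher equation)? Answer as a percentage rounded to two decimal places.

0.82%

Ex-post: (1 + 0.1273)/(1 + 0.1181) − 1 = 0.8228%
So the realized real rate is 0.82%.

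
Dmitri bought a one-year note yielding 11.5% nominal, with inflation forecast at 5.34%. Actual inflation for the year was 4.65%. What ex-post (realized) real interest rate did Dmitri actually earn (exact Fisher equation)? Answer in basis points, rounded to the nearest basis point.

Ex-post: (1 + 0.1150)/(1 + 0.0465) − 1 = 6.5456%
So the realized real rate is 655 basis points.

655 basis points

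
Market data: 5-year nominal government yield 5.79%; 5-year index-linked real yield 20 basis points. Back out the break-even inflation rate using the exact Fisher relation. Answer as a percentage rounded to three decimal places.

(1 + π) = (1 + i)/(1 + r) = 1.05790 / 1.00200 = 1.055788
Break-even inflation = 1.055788 − 1 → 5.579%.

5.579%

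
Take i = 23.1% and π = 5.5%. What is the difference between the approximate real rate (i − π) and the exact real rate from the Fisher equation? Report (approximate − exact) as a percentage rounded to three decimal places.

0.918%

Approximate: r ≈ 23.100% − 5.500% = 17.6000%
Exact: (1 + 0.2310)/(1 + 0.0550) − 1 = 16.68246%
Error = 17.6000% − 16.68246% = 0.91754% → 0.918%.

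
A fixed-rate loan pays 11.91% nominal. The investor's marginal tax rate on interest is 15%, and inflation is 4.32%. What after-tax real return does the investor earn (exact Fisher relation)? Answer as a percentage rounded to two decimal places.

After-tax nominal return = 11.91% × (1 − 0.15) = 10.1235%.
1 + r = 1.101235 / 1.04320 = 1.055632
After-tax real rate = 1.055632 − 1 → 5.56%.

5.56%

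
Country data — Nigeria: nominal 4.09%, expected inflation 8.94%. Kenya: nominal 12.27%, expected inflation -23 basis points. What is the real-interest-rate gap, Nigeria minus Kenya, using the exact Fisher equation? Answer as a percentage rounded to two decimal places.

-16.98%

Nigeria: (1 + 0.0409)/(1 + 0.0894) − 1 = -4.4520%
Kenya: (1 + 0.1227)/(1 − 0.0023) − 1 = 12.5288%
Differential = -4.4520% − 12.5288% = -16.9808% → -16.98%.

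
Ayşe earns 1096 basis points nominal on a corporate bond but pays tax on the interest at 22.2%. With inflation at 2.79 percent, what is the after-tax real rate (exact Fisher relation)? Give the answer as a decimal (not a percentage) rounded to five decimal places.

0.05581

After-tax nominal return = 10.96% × (1 − 0.222) = 8.52688%.
1 + r = 1.0852688 / 1.02790 = 1.055812
After-tax real rate = 1.055812 − 1 → 0.05581.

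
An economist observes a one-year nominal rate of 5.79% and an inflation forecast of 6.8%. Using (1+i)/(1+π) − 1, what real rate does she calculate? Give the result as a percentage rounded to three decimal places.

-0.946%

By the Fisher relation, 1 + r = (1 + i)/(1 + π).
1 + r = 1.05790 / 1.06800 = 0.990543
r = 0.990543 − 1 = -0.9457%, i.e. -0.946%.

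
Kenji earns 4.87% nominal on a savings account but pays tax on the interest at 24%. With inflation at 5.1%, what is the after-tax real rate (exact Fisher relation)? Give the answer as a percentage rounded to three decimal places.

-1.331%

After-tax nominal return = 4.87% × (1 − 0.24) = 3.7012%.
1 + r = 1.037012 / 1.05100 = 0.986691
After-tax real rate = 0.986691 − 1 → -1.331%.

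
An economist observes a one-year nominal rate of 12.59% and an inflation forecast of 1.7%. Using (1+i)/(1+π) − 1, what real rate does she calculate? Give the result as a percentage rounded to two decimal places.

10.71%

By the Fisher identity, 1 + r = (1 + i)/(1 + π).
1 + r = 1.12590 / 1.01700 = 1.107080
r = 1.107080 − 1 = 10.7080%, i.e. 10.71%.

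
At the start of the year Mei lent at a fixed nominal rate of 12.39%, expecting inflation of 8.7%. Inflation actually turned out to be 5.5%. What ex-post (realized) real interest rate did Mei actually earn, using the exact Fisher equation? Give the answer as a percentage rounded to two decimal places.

6.53%

Ex-post: (1 + 0.1239)/(1 + 0.0550) − 1 = 6.5308%
So the realized real rate is 6.53%.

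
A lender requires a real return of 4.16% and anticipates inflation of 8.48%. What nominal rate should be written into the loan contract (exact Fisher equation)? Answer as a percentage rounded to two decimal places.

12.99%

(1 + i) = (1 + r)(1 + π) = 1.04160 × 1.08480 = 1.12992768
i = 1.12992768 − 1, so the required nominal rate is 12.99%.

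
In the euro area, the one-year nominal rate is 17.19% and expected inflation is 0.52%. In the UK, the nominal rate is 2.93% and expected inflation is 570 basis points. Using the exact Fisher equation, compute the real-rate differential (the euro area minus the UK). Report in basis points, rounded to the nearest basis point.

1920 basis points

The euro area: (1 + 0.1719)/(1 + 0.0052) − 1 = 16.5838%
The UK: (1 + 0.0293)/(1 + 0.0570) − 1 = -2.6206%
Differential = 16.5838% − (-2.6206%) = 19.2044% → 1920 basis points.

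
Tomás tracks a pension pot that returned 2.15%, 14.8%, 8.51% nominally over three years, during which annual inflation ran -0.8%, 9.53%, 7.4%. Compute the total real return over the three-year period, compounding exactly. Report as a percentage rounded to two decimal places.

9.04%

Compound the nominal returns: 1.0215 × 1.1480 × 1.0851 = 1.272477.
Compound inflation: 0.9920 × 1.0953 × 1.0740 = 1.166941.
Deflate: 1.272477 / 1.166941 = 1.090438.
Total real return = 1.090438 − 1 → 9.04%.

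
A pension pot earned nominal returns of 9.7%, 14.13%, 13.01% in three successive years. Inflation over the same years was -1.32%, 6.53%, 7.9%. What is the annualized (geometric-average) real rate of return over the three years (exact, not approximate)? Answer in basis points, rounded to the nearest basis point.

765 basis points

Nominal growth factor = 1.0970 × 1.1413 × 1.1301 = 1.41489209
Price-level growth factor = 0.9868 × 1.0653 × 1.0790 = 1.13428585
Real growth factor = 1.41489209 / 1.13428585 = 1.24738583
Annualized real rate = 1.24738583^(1/3) − 1 = 7.6466% → 765 basis points.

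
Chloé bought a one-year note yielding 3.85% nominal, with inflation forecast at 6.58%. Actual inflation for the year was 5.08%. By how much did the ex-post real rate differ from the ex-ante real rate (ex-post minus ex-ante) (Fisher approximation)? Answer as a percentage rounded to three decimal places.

1.500%

Ex-ante: 3.85% − 6.58% = -2.730%
Ex-post: 3.85% − 5.08% = -1.230%
Difference (ex-post − ex-ante) = 1.5000% → 1.500%.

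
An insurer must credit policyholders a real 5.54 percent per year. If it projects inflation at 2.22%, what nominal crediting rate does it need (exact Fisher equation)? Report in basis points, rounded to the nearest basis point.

788 basis points

(1 + i) = (1 + r)(1 + π) = 1.05540 × 1.02220 = 1.07882988
i = 1.07882988 − 1, so the required nominal rate is 788 basis points.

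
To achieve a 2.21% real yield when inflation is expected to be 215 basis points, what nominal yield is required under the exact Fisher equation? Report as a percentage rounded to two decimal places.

4.41%

(1 + i) = (1 + r)(1 + π) = 1.02210 × 1.02150 = 1.04407515
i = 1.04407515 − 1, so the required nominal rate is 4.41%.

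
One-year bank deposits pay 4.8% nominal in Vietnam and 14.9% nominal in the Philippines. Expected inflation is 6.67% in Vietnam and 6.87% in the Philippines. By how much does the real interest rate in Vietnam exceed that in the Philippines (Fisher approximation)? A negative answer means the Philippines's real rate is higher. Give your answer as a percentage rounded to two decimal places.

-9.90%

Vietnam: 4.8% − 6.67% = -1.870%
The Philippines: 14.9% − 6.87% = 8.030%
Differential = -9.900% → -9.90%.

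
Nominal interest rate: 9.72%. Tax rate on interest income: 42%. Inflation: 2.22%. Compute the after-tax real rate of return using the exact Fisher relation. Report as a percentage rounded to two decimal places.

After-tax nominal return = 9.72% × (1 − 0.42) = 5.6376%.
1 + r = 1.056376 / 1.02220 = 1.033434
After-tax real rate = 1.033434 − 1 → 3.34%.

3.34%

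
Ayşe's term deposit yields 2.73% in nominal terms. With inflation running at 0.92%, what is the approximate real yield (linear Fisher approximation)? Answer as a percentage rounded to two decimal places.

r ≈ i − π = 2.73% − 0.92% = 1.81%.

1.81%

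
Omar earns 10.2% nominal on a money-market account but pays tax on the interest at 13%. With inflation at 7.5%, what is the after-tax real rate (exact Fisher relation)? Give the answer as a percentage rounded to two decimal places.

1.28%

After-tax nominal return = 10.2% × (1 − 0.13) = 8.8740%.
1 + r = 1.08874 / 1.07500 = 1.012781
After-tax real rate = 1.012781 − 1 → 1.28%.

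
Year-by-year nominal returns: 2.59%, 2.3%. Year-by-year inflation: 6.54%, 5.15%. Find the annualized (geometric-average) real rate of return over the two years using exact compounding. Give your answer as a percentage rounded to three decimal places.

-3.210%

Nominal growth factor = 1.0259 × 1.0230 = 1.04949570
Price-level growth factor = 1.0654 × 1.0515 = 1.12026810
Real growth factor = 1.04949570 / 1.12026810 = 0.93682548
Annualized real rate = 0.93682548^(1/2) − 1 = -3.2103% → -3.210%.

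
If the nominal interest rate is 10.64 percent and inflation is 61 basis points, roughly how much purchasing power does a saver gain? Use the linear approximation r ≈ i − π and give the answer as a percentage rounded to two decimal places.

10.03%

r ≈ i − π = 10.64% − 0.61% = 10.03%.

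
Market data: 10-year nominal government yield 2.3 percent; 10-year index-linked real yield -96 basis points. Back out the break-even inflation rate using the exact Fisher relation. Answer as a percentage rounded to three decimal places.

3.292%

(1 + π) = (1 + i)/(1 + r) = 1.02300 / 0.99040 = 1.032916
Break-even inflation = 1.032916 − 1 → 3.292%.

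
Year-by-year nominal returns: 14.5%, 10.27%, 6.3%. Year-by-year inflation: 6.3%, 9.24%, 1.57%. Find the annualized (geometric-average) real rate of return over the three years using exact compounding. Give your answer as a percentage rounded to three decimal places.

4.401%

Compound the nominal returns: 1.1450 × 1.1027 × 1.0630 = 1.34213476.
Compound inflation: 1.0630 × 1.0924 × 1.0157 = 1.17945237.
Deflate: 1.34213476 / 1.17945237 = 1.13793045.
Annualized real rate = 1.13793045^(1/3) − 1 = 4.4011% → 4.401%.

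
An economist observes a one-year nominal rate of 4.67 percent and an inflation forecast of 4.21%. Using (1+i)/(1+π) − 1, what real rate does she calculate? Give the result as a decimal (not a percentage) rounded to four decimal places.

0.0044

By the Fisher equation, 1 + r = (1 + i)/(1 + π).
1 + r = 1.04670 / 1.04210 = 1.004414
r = 1.004414 − 1 = 0.4414%, i.e. 0.0044.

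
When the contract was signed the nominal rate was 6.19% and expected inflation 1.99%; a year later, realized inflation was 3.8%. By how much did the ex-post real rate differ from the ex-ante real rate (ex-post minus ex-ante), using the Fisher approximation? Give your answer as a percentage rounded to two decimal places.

-1.81%

Ex-ante: 6.19% − 1.99% = 4.200%
Ex-post: 6.19% − 3.8% = 2.390%
Difference (ex-post − ex-ante) = -1.8100% → -1.81%.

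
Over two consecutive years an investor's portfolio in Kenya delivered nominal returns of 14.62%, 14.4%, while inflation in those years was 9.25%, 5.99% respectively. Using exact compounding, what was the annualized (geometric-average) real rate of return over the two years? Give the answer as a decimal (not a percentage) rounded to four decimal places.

Compound the nominal returns: 1.1462 × 1.1440 = 1.31125280.
Compound inflation: 1.0925 × 1.0599 = 1.15794075.
Deflate: 1.31125280 / 1.15794075 = 1.13240060.
Annualized real rate = 1.13240060^(1/2) − 1 = 6.4143% → 0.0641.

0.0641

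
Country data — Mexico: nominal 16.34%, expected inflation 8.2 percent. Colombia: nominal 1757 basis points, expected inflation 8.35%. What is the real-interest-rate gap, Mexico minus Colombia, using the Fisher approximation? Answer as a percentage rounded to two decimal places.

-1.08%

Mexico: 16.34% − 8.2% = 8.140%
Colombia: 17.57% − 8.35% = 9.220%
Differential = -1.080% → -1.08%.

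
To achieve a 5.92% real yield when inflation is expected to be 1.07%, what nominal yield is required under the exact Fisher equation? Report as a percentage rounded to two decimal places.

7.05%

(1 + i) = (1 + r)(1 + π) = 1.05920 × 1.01070 = 1.07053344
i = 1.07053344 − 1, so the required nominal rate is 7.05%.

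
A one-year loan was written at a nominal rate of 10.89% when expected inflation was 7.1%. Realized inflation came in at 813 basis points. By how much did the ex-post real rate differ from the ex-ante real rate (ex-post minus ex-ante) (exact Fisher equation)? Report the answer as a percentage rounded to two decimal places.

-0.99%

Ex-ante: (1 + 0.1089)/(1 + 0.0710) − 1 = 3.5387%
Ex-post: (1 + 0.1089)/(1 + 0.0813) − 1 = 2.5525%
Difference (ex-post − ex-ante) = -0.9863% → -0.99%.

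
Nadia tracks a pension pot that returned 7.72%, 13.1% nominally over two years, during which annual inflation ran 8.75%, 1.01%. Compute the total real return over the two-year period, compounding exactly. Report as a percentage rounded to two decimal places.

Compound the nominal returns: 1.0772 × 1.1310 = 1.218313.
Compound inflation: 1.0875 × 1.0101 = 1.098484.
Deflate: 1.218313 / 1.098484 = 1.109086.
Total real return = 1.109086 − 1 → 10.91%.

10.91%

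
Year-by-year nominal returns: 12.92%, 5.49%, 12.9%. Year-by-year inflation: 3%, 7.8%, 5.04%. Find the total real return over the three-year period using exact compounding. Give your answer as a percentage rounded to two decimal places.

15.31%

Nominal growth factor = 1.1292 × 1.0549 × 1.1290 = 1.344857
Price-level growth factor = 1.0300 × 1.0780 × 1.0504 = 1.166301
Real growth factor = 1.344857 / 1.166301 = 1.153096
Total real return = 1.153096 − 1 → 15.31%.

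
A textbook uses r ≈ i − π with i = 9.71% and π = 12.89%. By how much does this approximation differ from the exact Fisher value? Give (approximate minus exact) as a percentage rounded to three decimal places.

Approximate: r ≈ 9.710% − 12.890% = -3.1800%
Exact: (1 + 0.0971)/(1 + 0.1289) − 1 = -2.8169%
Error = -3.1800% − (-2.8169%) = -0.3631% → -0.363%.

-0.363%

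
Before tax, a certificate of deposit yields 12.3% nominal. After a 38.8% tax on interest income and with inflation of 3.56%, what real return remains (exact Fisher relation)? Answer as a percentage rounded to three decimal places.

3.831%

After-tax nominal return = 12.3% × (1 − 0.388) = 7.5276%.
1 + r = 1.075276 / 1.03560 = 1.038312
After-tax real rate = 1.038312 − 1 → 3.831%.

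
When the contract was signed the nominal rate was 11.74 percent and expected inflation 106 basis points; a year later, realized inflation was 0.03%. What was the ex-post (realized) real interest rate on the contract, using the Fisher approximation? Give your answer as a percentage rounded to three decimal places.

11.710%

Ex-post: 11.74% − 0.03% = 11.710%
So the realized real rate is 11.710%.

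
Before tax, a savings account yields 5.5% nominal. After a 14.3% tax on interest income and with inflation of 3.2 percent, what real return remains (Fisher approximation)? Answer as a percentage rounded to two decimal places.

1.51%

After-tax nominal return = 5.5% × (1 − 0.143) = 4.7135%.
r ≈ 4.7135% − 3.2% → 1.51%.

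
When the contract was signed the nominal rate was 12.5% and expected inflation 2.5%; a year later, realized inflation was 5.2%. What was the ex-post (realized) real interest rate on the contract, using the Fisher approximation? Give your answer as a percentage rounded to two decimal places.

Ex-post: 12.5% − 5.2% = 7.300%
So the realized real rate is 7.30%.

7.30%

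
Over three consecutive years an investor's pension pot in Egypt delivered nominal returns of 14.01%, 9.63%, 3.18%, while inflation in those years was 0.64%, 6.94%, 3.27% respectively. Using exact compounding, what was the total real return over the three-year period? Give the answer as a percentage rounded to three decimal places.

Compound the nominal returns: 1.1401 × 1.0963 × 1.0318 = 1.289638.
Compound inflation: 1.0064 × 1.0694 × 1.0327 = 1.111437.
Deflate: 1.289638 / 1.111437 = 1.160334.
Total real return = 1.160334 − 1 → 16.033%.

16.033%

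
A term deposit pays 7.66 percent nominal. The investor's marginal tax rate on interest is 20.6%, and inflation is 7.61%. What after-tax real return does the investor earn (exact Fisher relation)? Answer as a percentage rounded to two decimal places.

-1.42%

After-tax nominal return = 7.66% × (1 − 0.206) = 6.08204%.
1 + r = 1.0608204 / 1.07610 = 0.985801
After-tax real rate = 0.985801 − 1 → -1.42%.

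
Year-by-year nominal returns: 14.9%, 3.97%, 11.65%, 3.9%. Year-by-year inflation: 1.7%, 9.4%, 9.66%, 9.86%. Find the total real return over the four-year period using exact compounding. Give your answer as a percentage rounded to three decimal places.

Compound the nominal returns: 1.1490 × 1.0397 × 1.1165 × 1.0390 = 1.3858057.
Compound inflation: 1.0170 × 1.0940 × 1.0966 × 1.0986 = 1.3403744.
Deflate: 1.3858057 / 1.3403744 = 1.0338945.
Total real return = 1.0338945 − 1 → 3.389%.

3.389%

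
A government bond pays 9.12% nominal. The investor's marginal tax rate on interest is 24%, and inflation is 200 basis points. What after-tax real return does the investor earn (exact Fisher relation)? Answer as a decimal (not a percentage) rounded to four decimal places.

0.0483

After-tax nominal return = 9.12% × (1 − 0.24) = 6.9312%.
1 + r = 1.069312 / 1.02000 = 1.048345
After-tax real rate = 1.048345 − 1 → 0.0483.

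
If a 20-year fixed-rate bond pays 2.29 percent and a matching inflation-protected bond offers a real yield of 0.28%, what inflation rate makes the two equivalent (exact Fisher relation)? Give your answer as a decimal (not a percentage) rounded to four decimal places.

(1 + π) = (1 + i)/(1 + r) = 1.02290 / 1.00280 = 1.020044
Break-even inflation = 1.020044 − 1 → 0.0200.

0.0200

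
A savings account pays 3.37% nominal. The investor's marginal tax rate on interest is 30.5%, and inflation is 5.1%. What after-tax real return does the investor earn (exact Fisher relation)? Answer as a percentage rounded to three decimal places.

After-tax nominal return = 3.37% × (1 − 0.305) = 2.34215%.
1 + r = 1.0234215 / 1.05100 = 0.973760
After-tax real rate = 0.973760 − 1 → -2.624%.

-2.624%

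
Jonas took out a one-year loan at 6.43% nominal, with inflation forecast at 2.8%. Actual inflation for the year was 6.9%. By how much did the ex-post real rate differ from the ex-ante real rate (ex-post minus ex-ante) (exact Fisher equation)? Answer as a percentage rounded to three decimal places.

Ex-ante: (1 + 0.0643)/(1 + 0.0280) − 1 = 3.5311%
Ex-post: (1 + 0.0643)/(1 + 0.0690) − 1 = -0.4397%
Difference (ex-post − ex-ante) = -3.9708% → -3.971%.

-3.971%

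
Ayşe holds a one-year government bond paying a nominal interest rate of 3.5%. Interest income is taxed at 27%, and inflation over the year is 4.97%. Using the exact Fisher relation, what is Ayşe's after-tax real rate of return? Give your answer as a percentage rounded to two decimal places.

After-tax nominal return = 3.5% × (1 − 0.27) = 2.5550%.
1 + r = 1.02555 / 1.04970 = 0.976993
After-tax real rate = 0.976993 − 1 → -2.30%.

-2.30%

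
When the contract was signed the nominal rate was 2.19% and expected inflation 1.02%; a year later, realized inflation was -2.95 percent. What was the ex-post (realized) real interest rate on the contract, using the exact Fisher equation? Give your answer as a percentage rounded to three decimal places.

Ex-post: (1 + 0.0219)/(1 − 0.0295) − 1 = 5.2962%
So the realized real rate is 5.296%.

5.296%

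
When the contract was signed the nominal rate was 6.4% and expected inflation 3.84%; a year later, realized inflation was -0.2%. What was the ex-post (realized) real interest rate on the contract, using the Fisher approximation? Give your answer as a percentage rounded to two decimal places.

6.60%

Ex-post: 6.4% − (-0.2%) = 6.600%
So the realized real rate is 6.60%.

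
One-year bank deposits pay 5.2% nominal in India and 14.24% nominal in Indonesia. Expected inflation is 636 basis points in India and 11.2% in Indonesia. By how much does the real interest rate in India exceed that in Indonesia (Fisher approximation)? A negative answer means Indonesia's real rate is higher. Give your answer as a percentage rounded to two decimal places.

-4.20%

India: 5.2% − 6.36% = -1.160%
Indonesia: 14.24% − 11.2% = 3.040%
Differential = -4.200% → -4.20%.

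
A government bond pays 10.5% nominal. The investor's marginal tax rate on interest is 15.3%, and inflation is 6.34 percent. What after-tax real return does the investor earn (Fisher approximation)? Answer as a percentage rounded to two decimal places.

After-tax nominal return = 10.5% × (1 − 0.153) = 8.8935%.
r ≈ 8.8935% − 6.34% → 2.55%.

2.55%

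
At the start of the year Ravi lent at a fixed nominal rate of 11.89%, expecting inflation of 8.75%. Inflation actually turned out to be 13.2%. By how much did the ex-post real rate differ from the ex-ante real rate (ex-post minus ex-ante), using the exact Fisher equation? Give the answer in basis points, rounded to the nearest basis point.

-404 basis points

Ex-ante: (1 + 0.1189)/(1 + 0.0875) − 1 = 2.8874%
Ex-post: (1 + 0.1189)/(1 + 0.1320) − 1 = -1.1572%
Difference (ex-post − ex-ante) = -4.0446% → -404 basis points.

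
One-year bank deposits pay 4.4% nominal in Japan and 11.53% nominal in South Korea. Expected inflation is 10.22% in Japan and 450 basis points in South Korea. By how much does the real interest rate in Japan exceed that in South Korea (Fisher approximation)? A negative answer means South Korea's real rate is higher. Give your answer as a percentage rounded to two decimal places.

-12.85%

Japan: 4.4% − 10.22% = -5.820%
South Korea: 11.53% − 4.5% = 7.030%
Differential = -12.850% → -12.85%.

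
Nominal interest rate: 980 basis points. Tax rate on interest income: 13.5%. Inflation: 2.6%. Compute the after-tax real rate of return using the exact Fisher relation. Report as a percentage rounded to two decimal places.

After-tax nominal return = 9.8% × (1 − 0.135) = 8.4770%.
1 + r = 1.08477 / 1.02600 = 1.057281
After-tax real rate = 1.057281 − 1 → 5.73%.

5.73%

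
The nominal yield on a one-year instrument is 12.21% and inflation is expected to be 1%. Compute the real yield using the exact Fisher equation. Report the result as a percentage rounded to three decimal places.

By the Fisher relation, 1 + r = (1 + i)/(1 + π).
1 + r = 1.12210 / 1.01000 = 1.110990
r = 1.110990 − 1 = 11.0990%, i.e. 11.099%.

11.099%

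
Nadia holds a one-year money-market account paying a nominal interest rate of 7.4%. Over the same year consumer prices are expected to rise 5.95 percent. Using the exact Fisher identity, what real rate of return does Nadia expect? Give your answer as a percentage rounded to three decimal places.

1.369%

By the Fisher identity, 1 + r = (1 + i)/(1 + π).
1 + r = 1.07400 / 1.05950 = 1.013686
r = 1.013686 − 1 = 1.3686%, i.e. 1.369%.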